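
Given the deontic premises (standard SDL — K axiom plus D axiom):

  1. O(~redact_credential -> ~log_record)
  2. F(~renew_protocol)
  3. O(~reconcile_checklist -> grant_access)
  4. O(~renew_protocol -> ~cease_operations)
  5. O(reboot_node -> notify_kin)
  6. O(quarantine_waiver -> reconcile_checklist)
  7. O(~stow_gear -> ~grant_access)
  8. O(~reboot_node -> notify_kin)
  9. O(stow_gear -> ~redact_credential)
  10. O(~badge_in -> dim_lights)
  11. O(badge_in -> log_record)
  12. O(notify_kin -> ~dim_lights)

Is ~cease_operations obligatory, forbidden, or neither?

Neither

Premise 4 is O(~renew_protocol -> ~cease_operations), but O(~renew_protocol) is not derivable from the premises, so it does not yield O(~cease_operations).
No premise or chain of K-axiom applications forces O(~cease_operations), and none forces O(cease_operations). So ~cease_operations is neither obligatory nor forbidden under these norms.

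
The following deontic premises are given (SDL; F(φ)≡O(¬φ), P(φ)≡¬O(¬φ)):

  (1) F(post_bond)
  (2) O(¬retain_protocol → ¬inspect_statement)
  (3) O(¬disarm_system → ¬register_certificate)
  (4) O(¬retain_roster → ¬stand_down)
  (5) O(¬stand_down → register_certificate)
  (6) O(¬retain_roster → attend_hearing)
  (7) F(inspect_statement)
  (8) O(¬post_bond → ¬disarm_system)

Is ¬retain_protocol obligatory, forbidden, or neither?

Premise 2 is O(¬retain_protocol → ¬inspect_statement); even if O(¬inspect_statement) held, inferring O(¬retain_protocol) would be affirming the consequent — invalid.
No premise or chain of K-axiom applications forces O(¬retain_protocol), and none forces O(retain_protocol). So ¬retain_protocol is neither obligatory nor forbidden under these norms.

Neither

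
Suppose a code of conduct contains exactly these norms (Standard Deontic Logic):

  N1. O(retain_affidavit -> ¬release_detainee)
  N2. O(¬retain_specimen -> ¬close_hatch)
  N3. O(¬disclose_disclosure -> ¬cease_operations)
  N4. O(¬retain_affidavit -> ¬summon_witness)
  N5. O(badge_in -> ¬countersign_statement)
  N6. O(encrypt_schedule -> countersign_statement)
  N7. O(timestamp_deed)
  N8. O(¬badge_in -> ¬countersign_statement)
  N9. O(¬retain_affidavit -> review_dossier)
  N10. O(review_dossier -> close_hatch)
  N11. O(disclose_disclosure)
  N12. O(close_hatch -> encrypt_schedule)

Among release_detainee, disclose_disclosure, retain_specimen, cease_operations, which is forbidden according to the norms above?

Premises 8 and 5 are O(¬badge_in -> ¬countersign_statement) and O(badge_in -> ¬countersign_statement); every ideal world satisfies ¬badge_in or badge_in, so in either case ¬countersign_statement holds — hence O(¬countersign_statement).
The contrapositive of premise 6 (O(encrypt_schedule -> countersign_statement)) is O(¬countersign_statement -> ¬encrypt_schedule), and O(¬countersign_statement) is already established, so O(¬encrypt_schedule).
Premise 12 is O(close_hatch -> encrypt_schedule); contrapositively O(¬encrypt_schedule -> ¬close_hatch). Since O(¬encrypt_schedule) holds, K gives O(¬close_hatch).
Premise 10 is O(review_dossier -> close_hatch); contrapositively O(¬close_hatch -> ¬review_dossier). Since O(¬close_hatch) holds, K gives O(¬review_dossier).
Premise 9 is O(¬retain_affidavit -> review_dossier); contrapositively O(¬review_dossier -> retain_affidavit). Since O(¬review_dossier) holds, K gives O(retain_affidavit).
Applying K to premise 1 (O(retain_affidavit -> ¬release_detainee)) and O(retain_affidavit) yields O(¬release_detainee).
So O(¬release_detainee) holds, i.e. release_detainee is forbidden. None of the other listed options is forbidden under the premises.

release_detainee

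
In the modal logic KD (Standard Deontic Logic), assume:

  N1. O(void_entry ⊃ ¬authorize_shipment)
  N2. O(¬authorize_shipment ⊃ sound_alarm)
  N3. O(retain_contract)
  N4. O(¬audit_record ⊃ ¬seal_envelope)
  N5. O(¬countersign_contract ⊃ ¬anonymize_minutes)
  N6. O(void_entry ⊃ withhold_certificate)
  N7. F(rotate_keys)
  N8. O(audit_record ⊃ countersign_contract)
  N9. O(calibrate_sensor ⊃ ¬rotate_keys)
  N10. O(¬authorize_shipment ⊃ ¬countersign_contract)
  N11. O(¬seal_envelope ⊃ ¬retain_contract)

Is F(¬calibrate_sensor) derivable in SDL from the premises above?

Premise 9 is O(calibrate_sensor ⊃ ¬rotate_keys); even if O(¬rotate_keys) held, inferring O(calibrate_sensor) would be affirming the consequent — invalid.
No other premise forces O(calibrate_sensor). An ideal world satisfying every premise can still have ¬calibrate_sensor true, so F(¬calibrate_sensor) is not derivable.

No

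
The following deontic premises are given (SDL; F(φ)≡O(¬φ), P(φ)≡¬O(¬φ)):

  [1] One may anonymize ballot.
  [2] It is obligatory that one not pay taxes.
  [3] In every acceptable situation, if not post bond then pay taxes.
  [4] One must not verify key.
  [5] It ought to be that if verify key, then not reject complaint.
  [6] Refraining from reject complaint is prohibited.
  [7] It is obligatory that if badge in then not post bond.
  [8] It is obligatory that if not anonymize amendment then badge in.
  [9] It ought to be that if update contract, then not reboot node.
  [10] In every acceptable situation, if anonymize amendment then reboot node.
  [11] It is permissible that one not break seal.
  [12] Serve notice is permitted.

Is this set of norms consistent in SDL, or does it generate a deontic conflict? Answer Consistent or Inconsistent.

Consistent

Premise 5 is O(verify_key → ¬reject_complaint), but O(verify_key) is not derivable from the premises, so it does not yield O(¬reject_complaint).
So O(¬reject_complaint) is not derivable, and the apparent clash with O(reject_complaint) does not arise.
A world satisfying every obligation exists (e.g. anonymize_amendment=true, anonymize_ballot=false, badge_in=false, break_seal=false, pay_taxes=false, post_bond=true, reboot_node=true, reject_complaint=true, serve_notice=false, update_contract=false, verify_key=false); no atom is both obligatory and forbidden, so the set is consistent.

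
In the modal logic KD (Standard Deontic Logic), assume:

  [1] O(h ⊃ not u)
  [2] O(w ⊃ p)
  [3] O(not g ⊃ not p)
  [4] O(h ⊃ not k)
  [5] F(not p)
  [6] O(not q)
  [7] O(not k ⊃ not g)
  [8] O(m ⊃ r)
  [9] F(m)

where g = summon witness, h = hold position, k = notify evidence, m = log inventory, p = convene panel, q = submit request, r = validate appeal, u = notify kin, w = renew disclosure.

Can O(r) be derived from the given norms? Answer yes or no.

Premise 8 is O(m ⊃ r), but O(m) is not derivable from the premises, so it does not yield O(r).
No other premise forces O(r). An ideal world satisfying every premise can still have r false, so O(r) is not derivable.

No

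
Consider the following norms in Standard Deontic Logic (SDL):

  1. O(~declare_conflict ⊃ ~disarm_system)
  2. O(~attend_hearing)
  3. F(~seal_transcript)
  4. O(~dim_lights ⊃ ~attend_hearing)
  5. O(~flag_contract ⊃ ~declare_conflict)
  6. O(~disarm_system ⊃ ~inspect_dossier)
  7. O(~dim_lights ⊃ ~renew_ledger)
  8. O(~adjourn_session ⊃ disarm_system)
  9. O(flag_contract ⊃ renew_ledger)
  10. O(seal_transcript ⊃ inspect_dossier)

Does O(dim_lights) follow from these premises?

Yes

F(~seal_transcript) at premise 3 means O(seal_transcript).
From O(seal_transcript) and premise 10, O(seal_transcript ⊃ inspect_dossier), we obtain O(inspect_dossier).
Premise 6 is O(~disarm_system ⊃ ~inspect_dossier); contrapositively O(inspect_dossier ⊃ disarm_system). Since O(inspect_dossier) holds, K gives O(disarm_system).
Premise 1 is O(~declare_conflict ⊃ ~disarm_system); contrapositively O(disarm_system ⊃ declare_conflict). Since O(disarm_system) holds, K gives O(declare_conflict).
Premise 5 is O(~flag_contract ⊃ ~declare_conflict); contrapositively O(declare_conflict ⊃ flag_contract). Since O(declare_conflict) holds, K gives O(flag_contract).
Applying K to premise 9 (O(flag_contract ⊃ renew_ledger)) and O(flag_contract) yields O(renew_ledger).
The contrapositive of premise 7 (O(~dim_lights ⊃ ~renew_ledger)) is O(renew_ledger ⊃ dim_lights), and O(renew_ledger) is already established, so O(dim_lights).
Premises 2, 4, 8 do not contribute to this derivation.
So O(dim_lights) follows.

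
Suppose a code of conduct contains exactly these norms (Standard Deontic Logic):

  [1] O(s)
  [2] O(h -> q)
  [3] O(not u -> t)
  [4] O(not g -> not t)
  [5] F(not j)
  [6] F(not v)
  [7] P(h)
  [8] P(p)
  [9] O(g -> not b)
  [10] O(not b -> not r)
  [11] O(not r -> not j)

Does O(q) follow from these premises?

Premise 2 is O(h -> q), but O(h) is not derivable from the premises (the permission P(h) asserts only not O(not h), not O(h)), so it does not yield O(q).
No other premise forces O(q). An ideal world satisfying every premise can still have q false, so O(q) is not derivable.

No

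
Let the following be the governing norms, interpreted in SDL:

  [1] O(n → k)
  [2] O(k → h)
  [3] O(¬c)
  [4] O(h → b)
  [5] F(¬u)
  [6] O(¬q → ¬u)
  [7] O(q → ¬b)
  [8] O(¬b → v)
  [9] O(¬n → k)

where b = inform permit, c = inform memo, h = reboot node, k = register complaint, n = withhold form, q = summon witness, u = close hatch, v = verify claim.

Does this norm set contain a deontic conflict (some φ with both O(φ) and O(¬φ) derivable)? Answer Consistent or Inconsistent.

Inconsistent

By case analysis on n: premise 1 gives O(n → k) and premise 9 gives O(¬n → k), so O(k) either way.
Premise 2 is O(k → h); since O(k), deontic closure gives O(h).
With premise 4, O(h → b), the K-axiom yields O(b).
Premise 7 is O(q → ¬b); contrapositively O(b → ¬q). Since O(b) holds, K gives O(¬q).
From O(¬q) and premise 6, O(¬q → ¬u), we obtain O(¬u).
However, F(¬u) at premise 5 amounts to O(u).
We now have both O(¬u) and O(u) — u is simultaneously obligatory and forbidden, violating the D-axiom.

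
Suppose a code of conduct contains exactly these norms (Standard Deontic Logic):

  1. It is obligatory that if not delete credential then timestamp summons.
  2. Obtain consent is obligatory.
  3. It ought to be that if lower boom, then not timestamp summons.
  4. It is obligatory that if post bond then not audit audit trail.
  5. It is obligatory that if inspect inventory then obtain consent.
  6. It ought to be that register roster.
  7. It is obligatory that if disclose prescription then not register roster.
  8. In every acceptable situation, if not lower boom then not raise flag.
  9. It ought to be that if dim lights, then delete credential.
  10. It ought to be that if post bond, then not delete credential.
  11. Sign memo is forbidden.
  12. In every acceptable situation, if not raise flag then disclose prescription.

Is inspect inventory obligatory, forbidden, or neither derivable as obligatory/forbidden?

Premise 5 is O(inspect_inventory → obtain_consent); even if O(obtain_consent) held, inferring O(inspect_inventory) would be affirming the consequent — invalid.
No premise or chain of K-axiom applications forces O(inspect_inventory), and none forces O(¬inspect_inventory). So inspect_inventory is neither obligatory nor forbidden under these norms.

Neither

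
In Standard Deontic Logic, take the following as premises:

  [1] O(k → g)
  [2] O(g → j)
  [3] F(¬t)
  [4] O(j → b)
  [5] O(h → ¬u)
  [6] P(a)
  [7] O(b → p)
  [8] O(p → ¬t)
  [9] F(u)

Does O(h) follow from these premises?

Premise 5 is O(h → ¬u); even if O(¬u) held, inferring O(h) would be affirming the consequent — invalid.
No other premise forces O(h). An ideal world satisfying every premise can still have h false, so O(h) is not derivable.

No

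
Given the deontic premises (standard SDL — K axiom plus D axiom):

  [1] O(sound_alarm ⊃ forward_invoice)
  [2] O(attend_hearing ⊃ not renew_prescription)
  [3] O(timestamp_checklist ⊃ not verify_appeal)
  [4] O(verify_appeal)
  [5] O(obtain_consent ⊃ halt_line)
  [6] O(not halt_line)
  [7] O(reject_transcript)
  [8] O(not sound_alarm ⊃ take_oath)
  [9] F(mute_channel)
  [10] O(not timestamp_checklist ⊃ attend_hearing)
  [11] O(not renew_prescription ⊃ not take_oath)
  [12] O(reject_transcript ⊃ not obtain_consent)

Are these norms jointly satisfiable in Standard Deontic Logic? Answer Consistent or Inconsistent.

Consistent

Premise 5 is O(obtain_consent ⊃ halt_line), but O(obtain_consent) is not derivable from the premises, so it does not yield O(halt_line).
So O(halt_line) is not derivable, and the apparent clash with O(not halt_line) does not arise.
A world satisfying every obligation exists (e.g. attend_hearing=true, forward_invoice=true, halt_line=false, mute_channel=false, obtain_consent=false, reject_transcript=true, renew_prescription=false, sound_alarm=true, take_oath=false, timestamp_checklist=false, verify_appeal=true); no atom is both obligatory and forbidden, so the set is consistent.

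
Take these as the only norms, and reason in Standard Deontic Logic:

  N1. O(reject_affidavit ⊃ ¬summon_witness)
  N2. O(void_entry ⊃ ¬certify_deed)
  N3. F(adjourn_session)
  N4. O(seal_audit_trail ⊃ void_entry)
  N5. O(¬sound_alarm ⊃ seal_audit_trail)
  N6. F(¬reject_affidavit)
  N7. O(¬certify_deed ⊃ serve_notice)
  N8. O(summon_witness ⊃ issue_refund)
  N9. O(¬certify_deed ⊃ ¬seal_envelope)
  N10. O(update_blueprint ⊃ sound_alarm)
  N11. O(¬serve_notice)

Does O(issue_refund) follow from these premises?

Premise 8 is O(summon_witness ⊃ issue_refund), but O(summon_witness) is not derivable from the premises, so it does not yield O(issue_refund).
No other premise forces O(issue_refund). An ideal world satisfying every premise can still have issue_refund false, so O(issue_refund) is not derivable.

No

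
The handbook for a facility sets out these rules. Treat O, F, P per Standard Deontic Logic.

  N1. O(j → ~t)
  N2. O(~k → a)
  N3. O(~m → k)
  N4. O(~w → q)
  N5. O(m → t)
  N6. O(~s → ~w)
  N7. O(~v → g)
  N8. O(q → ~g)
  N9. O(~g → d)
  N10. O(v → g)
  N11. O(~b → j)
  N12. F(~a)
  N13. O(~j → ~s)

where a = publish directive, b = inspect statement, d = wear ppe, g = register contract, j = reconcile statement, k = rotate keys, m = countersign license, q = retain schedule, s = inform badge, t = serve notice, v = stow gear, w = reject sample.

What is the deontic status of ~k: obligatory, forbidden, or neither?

Forbidden

By case analysis on ~v: premise 7 gives O(~v → g) and premise 10 gives O(v → g), so O(g) either way.
The contrapositive of premise 8 (O(q → ~g)) is O(g → ~q), and O(g) is already established, so O(~q).
Premise 4 is O(~w → q); contrapositively O(~q → w). Since O(~q) holds, K gives O(w).
Premise 6, O(~s → ~w), contraposes to O(w → s); with O(w) we get O(s).
The contrapositive of premise 13 (O(~j → ~s)) is O(s → j), and O(s) is already established, so O(j).
With premise 1, O(j → ~t), the K-axiom yields O(~t).
The contrapositive of premise 5 (O(m → t)) is O(~t → ~m), and O(~t) is already established, so O(~m).
Applying K to premise 3 (O(~m → k)) and O(~m) yields O(k).
Premises 2, 9, 11, 12 do not contribute to this derivation.
Thus O(k), which is F(~k): ~k is forbidden.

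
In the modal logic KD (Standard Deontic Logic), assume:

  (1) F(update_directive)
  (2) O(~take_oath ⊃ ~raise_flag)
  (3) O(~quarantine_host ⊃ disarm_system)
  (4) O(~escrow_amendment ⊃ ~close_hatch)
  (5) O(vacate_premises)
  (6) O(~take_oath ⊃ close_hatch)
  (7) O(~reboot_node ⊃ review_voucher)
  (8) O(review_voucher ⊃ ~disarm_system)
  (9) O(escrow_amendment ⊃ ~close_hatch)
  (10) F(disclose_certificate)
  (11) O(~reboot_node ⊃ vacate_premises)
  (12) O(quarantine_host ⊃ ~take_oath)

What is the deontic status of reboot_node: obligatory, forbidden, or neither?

Premises 9 and 4 are O(escrow_amendment ⊃ ~close_hatch) and O(~escrow_amendment ⊃ ~close_hatch); every ideal world satisfies escrow_amendment or ~escrow_amendment, so in either case ~close_hatch holds — hence O(~close_hatch).
The contrapositive of premise 6 (O(~take_oath ⊃ close_hatch)) is O(~close_hatch ⊃ take_oath), and O(~close_hatch) is already established, so O(take_oath).
Premise 12, O(quarantine_host ⊃ ~take_oath), contraposes to O(take_oath ⊃ ~quarantine_host); with O(take_oath) we get O(~quarantine_host).
With premise 3, O(~quarantine_host ⊃ disarm_system), the K-axiom yields O(disarm_system).
Premise 8 is O(review_voucher ⊃ ~disarm_system); contrapositively O(disarm_system ⊃ ~review_voucher). Since O(disarm_system) holds, K gives O(~review_voucher).
The contrapositive of premise 7 (O(~reboot_node ⊃ review_voucher)) is O(~review_voucher ⊃ reboot_node), and O(~review_voucher) is already established, so O(reboot_node).
Premises 1, 2, 5, 10, 11 do not contribute to this derivation.
Hence reboot_node is obligatory.

Obligatory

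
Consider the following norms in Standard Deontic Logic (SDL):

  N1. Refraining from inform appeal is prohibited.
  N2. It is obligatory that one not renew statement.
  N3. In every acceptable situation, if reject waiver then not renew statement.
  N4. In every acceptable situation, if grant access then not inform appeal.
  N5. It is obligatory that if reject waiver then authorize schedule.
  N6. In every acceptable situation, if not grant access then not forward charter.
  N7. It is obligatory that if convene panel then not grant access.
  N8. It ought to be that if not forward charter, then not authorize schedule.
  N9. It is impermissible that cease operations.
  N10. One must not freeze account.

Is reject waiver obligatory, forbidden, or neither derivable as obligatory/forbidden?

Premise 1 is F(¬inform_appeal), i.e. O(inform_appeal).
Premise 4, O(grant_access → ¬inform_appeal), contraposes to O(inform_appeal → ¬grant_access); with O(inform_appeal) we get O(¬grant_access).
From O(¬grant_access) and premise 6, O(¬grant_access → ¬forward_charter), we obtain O(¬forward_charter).
Applying K to premise 8 (O(¬forward_charter → ¬authorize_schedule)) and O(¬forward_charter) yields O(¬authorize_schedule).
Premise 5 is O(reject_waiver → authorize_schedule); contrapositively O(¬authorize_schedule → ¬reject_waiver). Since O(¬authorize_schedule) holds, K gives O(¬reject_waiver).
Premises 2, 3, 7, 9, 10 do not contribute to this derivation.
Thus O(¬reject_waiver), which is F(reject_waiver): reject_waiver is forbidden.

Forbidden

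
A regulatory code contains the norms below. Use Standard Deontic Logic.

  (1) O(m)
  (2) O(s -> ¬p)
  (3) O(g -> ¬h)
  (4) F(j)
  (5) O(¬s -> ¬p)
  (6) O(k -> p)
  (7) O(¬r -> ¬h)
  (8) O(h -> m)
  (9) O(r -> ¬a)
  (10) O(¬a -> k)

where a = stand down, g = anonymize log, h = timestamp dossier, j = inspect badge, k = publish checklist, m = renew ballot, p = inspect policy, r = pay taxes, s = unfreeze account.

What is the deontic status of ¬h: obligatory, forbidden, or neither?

Obligatory

Premises 5 and 2 cover both cases: O(¬s -> ¬p) and O(s -> ¬p). Since ¬s ∨ s is a tautology, O(¬p) follows.
The contrapositive of premise 6 (O(k -> p)) is O(¬p -> ¬k), and O(¬p) is already established, so O(¬k).
The contrapositive of premise 10 (O(¬a -> k)) is O(¬k -> a), and O(¬k) is already established, so O(a).
Premise 9, O(r -> ¬a), contraposes to O(a -> ¬r); with O(a) we get O(¬r).
Premise 7 is O(¬r -> ¬h); since O(¬r), deontic closure gives O(¬h).
Premises 1, 3, 4, 8 do not contribute to this derivation.
Hence ¬h is obligatory.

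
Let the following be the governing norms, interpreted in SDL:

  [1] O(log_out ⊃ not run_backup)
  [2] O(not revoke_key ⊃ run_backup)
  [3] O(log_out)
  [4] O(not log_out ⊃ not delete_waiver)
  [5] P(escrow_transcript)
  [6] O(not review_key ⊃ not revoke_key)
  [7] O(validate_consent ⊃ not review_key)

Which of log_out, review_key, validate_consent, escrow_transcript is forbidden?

validate_consent

Premise 3 states O(log_out) outright.
From O(log_out) and premise 1, O(log_out ⊃ not run_backup), we obtain O(not run_backup).
Premise 2 is O(not revoke_key ⊃ run_backup); contrapositively O(not run_backup ⊃ revoke_key). Since O(not run_backup) holds, K gives O(revoke_key).
Premise 6 is O(not review_key ⊃ not revoke_key); contrapositively O(revoke_key ⊃ review_key). Since O(revoke_key) holds, K gives O(review_key).
Premise 7, O(validate_consent ⊃ not review_key), contraposes to O(review_key ⊃ not validate_consent); with O(review_key) we get O(not validate_consent).
So O(not validate_consent) holds, i.e. validate_consent is forbidden. None of the other listed options is forbidden under the premises.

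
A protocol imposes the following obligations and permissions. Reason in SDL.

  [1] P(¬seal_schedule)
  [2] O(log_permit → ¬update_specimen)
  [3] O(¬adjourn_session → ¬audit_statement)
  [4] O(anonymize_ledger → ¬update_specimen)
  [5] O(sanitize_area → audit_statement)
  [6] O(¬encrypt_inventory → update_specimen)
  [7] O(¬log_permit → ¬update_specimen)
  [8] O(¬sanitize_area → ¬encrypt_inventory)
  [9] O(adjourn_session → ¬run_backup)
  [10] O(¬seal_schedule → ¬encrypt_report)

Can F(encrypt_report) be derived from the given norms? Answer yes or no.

Premise 10 is O(¬seal_schedule → ¬encrypt_report), but O(¬seal_schedule) is not derivable from the premises (the permission P(¬seal_schedule) asserts only ¬O(seal_schedule), not O(¬seal_schedule)), so it does not yield O(¬encrypt_report).
No other premise forces O(¬encrypt_report). An ideal world satisfying every premise can still have encrypt_report true, so F(encrypt_report) is not derivable.

No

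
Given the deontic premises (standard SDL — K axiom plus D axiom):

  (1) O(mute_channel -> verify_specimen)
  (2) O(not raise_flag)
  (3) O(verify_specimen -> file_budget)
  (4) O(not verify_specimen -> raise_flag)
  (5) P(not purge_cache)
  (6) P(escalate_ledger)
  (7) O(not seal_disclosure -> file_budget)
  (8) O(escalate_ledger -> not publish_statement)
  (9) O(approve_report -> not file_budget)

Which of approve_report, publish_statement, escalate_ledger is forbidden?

Premise 2 states O(not raise_flag) outright.
Premise 4, O(not verify_specimen -> raise_flag), contraposes to O(not raise_flag -> verify_specimen); with O(not raise_flag) we get O(verify_specimen).
Premise 3 is O(verify_specimen -> file_budget); since O(verify_specimen), deontic closure gives O(file_budget).
The contrapositive of premise 9 (O(approve_report -> not file_budget)) is O(file_budget -> not approve_report), and O(file_budget) is already established, so O(not approve_report).
So O(not approve_report) holds, i.e. approve_report is forbidden. None of the other listed options is forbidden under the premises.

approve_report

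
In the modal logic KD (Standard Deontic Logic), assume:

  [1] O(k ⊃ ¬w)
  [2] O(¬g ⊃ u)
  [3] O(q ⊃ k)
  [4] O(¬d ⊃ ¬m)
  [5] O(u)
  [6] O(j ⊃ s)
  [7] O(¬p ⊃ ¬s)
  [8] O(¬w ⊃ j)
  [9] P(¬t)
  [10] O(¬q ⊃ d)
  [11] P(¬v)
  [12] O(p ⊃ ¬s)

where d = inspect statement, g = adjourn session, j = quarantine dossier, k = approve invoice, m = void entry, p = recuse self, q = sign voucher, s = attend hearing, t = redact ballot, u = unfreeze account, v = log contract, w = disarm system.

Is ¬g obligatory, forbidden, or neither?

Neither

Premise 2 is O(¬g ⊃ u); even if O(u) held, inferring O(¬g) would be affirming the consequent — invalid.
No premise or chain of K-axiom applications forces O(¬g), and none forces O(g). So ¬g is neither obligatory nor forbidden under these norms.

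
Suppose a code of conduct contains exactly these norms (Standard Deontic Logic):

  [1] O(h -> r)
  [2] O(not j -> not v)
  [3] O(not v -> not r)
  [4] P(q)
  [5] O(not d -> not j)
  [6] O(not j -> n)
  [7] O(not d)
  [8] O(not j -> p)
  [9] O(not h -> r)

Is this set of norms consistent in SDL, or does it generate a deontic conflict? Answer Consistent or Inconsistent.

By case analysis on not h: premise 9 gives O(not h -> r) and premise 1 gives O(h -> r), so O(r) either way.
The contrapositive of premise 3 (O(not v -> not r)) is O(r -> v), and O(r) is already established, so O(v).
Premise 2 is O(not j -> not v); contrapositively O(v -> j). Since O(v) holds, K gives O(j).
Premise 5 is O(not d -> not j); contrapositively O(j -> d). Since O(j) holds, K gives O(d).
But premise 7 directly asserts O(not d).
We now have both O(d) and O(not d) — d is simultaneously obligatory and forbidden, violating the D-axiom.

Inconsistent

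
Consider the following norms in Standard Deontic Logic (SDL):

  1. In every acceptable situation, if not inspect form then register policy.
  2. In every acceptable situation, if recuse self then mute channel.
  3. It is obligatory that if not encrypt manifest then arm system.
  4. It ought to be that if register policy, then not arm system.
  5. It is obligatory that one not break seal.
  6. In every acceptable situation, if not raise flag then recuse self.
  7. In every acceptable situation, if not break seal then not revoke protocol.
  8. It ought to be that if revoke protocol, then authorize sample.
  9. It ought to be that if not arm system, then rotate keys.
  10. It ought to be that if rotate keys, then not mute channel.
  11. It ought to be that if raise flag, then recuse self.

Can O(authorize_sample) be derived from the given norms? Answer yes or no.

No

Premise 8 is O(revoke_protocol → authorize_sample), but O(revoke_protocol) is not derivable from the premises, so it does not yield O(authorize_sample).
No other premise forces O(authorize_sample). An ideal world satisfying every premise can still have authorize_sample false, so O(authorize_sample) is not derivable.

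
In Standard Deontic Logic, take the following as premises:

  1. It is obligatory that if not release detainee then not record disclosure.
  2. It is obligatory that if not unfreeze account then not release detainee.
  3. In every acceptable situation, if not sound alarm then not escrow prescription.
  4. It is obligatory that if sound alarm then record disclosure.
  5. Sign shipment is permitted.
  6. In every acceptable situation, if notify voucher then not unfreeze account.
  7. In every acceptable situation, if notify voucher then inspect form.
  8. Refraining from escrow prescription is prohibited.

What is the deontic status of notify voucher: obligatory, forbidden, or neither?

Forbidden

F(¬escrow_prescription) at premise 8 means O(escrow_prescription).
Premise 3, O(¬sound_alarm → ¬escrow_prescription), contraposes to O(escrow_prescription → sound_alarm); with O(escrow_prescription) we get O(sound_alarm).
From O(sound_alarm) and premise 4, O(sound_alarm → record_disclosure), we obtain O(record_disclosure).
Premise 1 is O(¬release_detainee → ¬record_disclosure); contrapositively O(record_disclosure → release_detainee). Since O(record_disclosure) holds, K gives O(release_detainee).
Premise 2 is O(¬unfreeze_account → ¬release_detainee); contrapositively O(release_detainee → unfreeze_account). Since O(release_detainee) holds, K gives O(unfreeze_account).
The contrapositive of premise 6 (O(notify_voucher → ¬unfreeze_account)) is O(unfreeze_account → ¬notify_voucher), and O(unfreeze_account) is already established, so O(¬notify_voucher).
Premises 5, 7 do not contribute to this derivation.
Thus O(¬notify_voucher), which is F(notify_voucher): notify_voucher is forbidden.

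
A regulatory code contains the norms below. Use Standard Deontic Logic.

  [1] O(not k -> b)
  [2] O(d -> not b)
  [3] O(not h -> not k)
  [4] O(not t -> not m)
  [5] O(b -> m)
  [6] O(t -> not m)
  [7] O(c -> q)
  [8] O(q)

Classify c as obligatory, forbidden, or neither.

Neither

Premise 7 is O(c -> q); even if O(q) held, inferring O(c) would be affirming the consequent — invalid.
No premise or chain of K-axiom applications forces O(c), and none forces O(not c). So c is neither obligatory nor forbidden under these norms.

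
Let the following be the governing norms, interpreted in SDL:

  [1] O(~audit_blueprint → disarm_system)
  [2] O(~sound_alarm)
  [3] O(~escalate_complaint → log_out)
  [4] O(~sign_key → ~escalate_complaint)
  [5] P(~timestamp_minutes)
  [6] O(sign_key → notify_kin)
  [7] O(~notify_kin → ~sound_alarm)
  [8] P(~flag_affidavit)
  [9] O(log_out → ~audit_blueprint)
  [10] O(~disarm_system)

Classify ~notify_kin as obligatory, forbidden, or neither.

Premise 10 gives O(~disarm_system).
Premise 1, O(~audit_blueprint → disarm_system), contraposes to O(~disarm_system → audit_blueprint); with O(~disarm_system) we get O(audit_blueprint).
Premise 9, O(log_out → ~audit_blueprint), contraposes to O(audit_blueprint → ~log_out); with O(audit_blueprint) we get O(~log_out).
The contrapositive of premise 3 (O(~escalate_complaint → log_out)) is O(~log_out → escalate_complaint), and O(~log_out) is already established, so O(escalate_complaint).
Premise 4, O(~sign_key → ~escalate_complaint), contraposes to O(escalate_complaint → sign_key); with O(escalate_complaint) we get O(sign_key).
Applying K to premise 6 (O(sign_key → notify_kin)) and O(sign_key) yields O(notify_kin).
Premises 2, 5, 7, 8 do not contribute to this derivation.
Thus O(notify_kin), which is F(~notify_kin): ~notify_kin is forbidden.

Forbidden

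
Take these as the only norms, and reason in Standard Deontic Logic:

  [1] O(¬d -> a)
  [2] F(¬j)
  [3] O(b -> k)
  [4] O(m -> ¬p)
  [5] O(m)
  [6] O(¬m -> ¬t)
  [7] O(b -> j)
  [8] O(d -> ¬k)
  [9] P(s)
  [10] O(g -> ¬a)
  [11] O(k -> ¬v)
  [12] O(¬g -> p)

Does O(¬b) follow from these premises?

Yes

Premise 5 gives O(m).
Premise 4 is O(m -> ¬p); since O(m), deontic closure gives O(¬p).
Premise 12 is O(¬g -> p); contrapositively O(¬p -> g). Since O(¬p) holds, K gives O(g).
From O(g) and premise 10, O(g -> ¬a), we obtain O(¬a).
Premise 1, O(¬d -> a), contraposes to O(¬a -> d); with O(¬a) we get O(d).
Premise 8 is O(d -> ¬k); since O(d), deontic closure gives O(¬k).
The contrapositive of premise 3 (O(b -> k)) is O(¬k -> ¬b), and O(¬k) is already established, so O(¬b).
Premises 2, 6, 7, 9, 11 do not contribute to this derivation.
So O(¬b) follows.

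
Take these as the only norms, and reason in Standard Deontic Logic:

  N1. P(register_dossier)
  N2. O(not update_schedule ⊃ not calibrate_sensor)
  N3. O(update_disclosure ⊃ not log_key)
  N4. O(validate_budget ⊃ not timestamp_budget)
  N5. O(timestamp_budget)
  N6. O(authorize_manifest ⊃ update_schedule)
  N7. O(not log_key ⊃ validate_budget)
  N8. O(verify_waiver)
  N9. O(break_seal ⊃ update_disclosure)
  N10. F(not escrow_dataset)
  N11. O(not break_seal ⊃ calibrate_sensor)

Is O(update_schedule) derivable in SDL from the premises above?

Yes

Premise 5 states O(timestamp_budget) outright.
The contrapositive of premise 4 (O(validate_budget ⊃ not timestamp_budget)) is O(timestamp_budget ⊃ not validate_budget), and O(timestamp_budget) is already established, so O(not validate_budget).
Premise 7 is O(not log_key ⊃ validate_budget); contrapositively O(not validate_budget ⊃ log_key). Since O(not validate_budget) holds, K gives O(log_key).
The contrapositive of premise 3 (O(update_disclosure ⊃ not log_key)) is O(log_key ⊃ not update_disclosure), and O(log_key) is already established, so O(not update_disclosure).
The contrapositive of premise 9 (O(break_seal ⊃ update_disclosure)) is O(not update_disclosure ⊃ not break_seal), and O(not update_disclosure) is already established, so O(not break_seal).
From O(not break_seal) and premise 11, O(not break_seal ⊃ calibrate_sensor), we obtain O(calibrate_sensor).
Premise 2, O(not update_schedule ⊃ not calibrate_sensor), contraposes to O(calibrate_sensor ⊃ update_schedule); with O(calibrate_sensor) we get O(update_schedule).
Premises 1, 6, 8, 10 do not contribute to this derivation.
So O(update_schedule) follows.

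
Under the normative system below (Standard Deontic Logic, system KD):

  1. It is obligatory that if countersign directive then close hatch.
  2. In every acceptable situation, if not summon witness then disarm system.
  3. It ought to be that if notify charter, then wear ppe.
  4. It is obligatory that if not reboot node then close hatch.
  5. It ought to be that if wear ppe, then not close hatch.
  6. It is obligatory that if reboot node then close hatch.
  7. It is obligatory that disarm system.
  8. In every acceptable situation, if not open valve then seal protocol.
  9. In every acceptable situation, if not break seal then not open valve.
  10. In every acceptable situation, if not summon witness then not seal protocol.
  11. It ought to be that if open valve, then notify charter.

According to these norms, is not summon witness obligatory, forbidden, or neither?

Forbidden

By case analysis on reboot_node: premise 6 gives O(reboot_node → close_hatch) and premise 4 gives O(¬reboot_node → close_hatch), so O(close_hatch) either way.
Premise 5 is O(wear_ppe → ¬close_hatch); contrapositively O(close_hatch → ¬wear_ppe). Since O(close_hatch) holds, K gives O(¬wear_ppe).
The contrapositive of premise 3 (O(notify_charter → wear_ppe)) is O(¬wear_ppe → ¬notify_charter), and O(¬wear_ppe) is already established, so O(¬notify_charter).
Premise 11 is O(open_valve → notify_charter); contrapositively O(¬notify_charter → ¬open_valve). Since O(¬notify_charter) holds, K gives O(¬open_valve).
Applying K to premise 8 (O(¬open_valve → seal_protocol)) and O(¬open_valve) yields O(seal_protocol).
Premise 10 is O(¬summon_witness → ¬seal_protocol); contrapositively O(seal_protocol → summon_witness). Since O(seal_protocol) holds, K gives O(summon_witness).
Premises 1, 2, 7, 9 do not contribute to this derivation.
Thus O(summon_witness), which is F(¬summon_witness): ¬summon_witness is forbidden.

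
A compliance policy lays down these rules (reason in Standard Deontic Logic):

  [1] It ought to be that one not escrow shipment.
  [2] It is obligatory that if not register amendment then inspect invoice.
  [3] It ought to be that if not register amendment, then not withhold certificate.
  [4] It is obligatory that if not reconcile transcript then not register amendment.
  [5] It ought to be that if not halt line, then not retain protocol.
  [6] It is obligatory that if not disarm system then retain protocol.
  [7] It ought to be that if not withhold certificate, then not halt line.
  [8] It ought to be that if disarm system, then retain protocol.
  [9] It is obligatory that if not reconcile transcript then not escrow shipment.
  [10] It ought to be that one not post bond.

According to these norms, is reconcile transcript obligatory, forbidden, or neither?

Obligatory

Premises 6 and 8 are O(¬disarm_system → retain_protocol) and O(disarm_system → retain_protocol); every ideal world satisfies ¬disarm_system or disarm_system, so in either case retain_protocol holds — hence O(retain_protocol).
Premise 5 is O(¬halt_line → ¬retain_protocol); contrapositively O(retain_protocol → halt_line). Since O(retain_protocol) holds, K gives O(halt_line).
The contrapositive of premise 7 (O(¬withhold_certificate → ¬halt_line)) is O(halt_line → withhold_certificate), and O(halt_line) is already established, so O(withhold_certificate).
Premise 3, O(¬register_amendment → ¬withhold_certificate), contraposes to O(withhold_certificate → register_amendment); with O(withhold_certificate) we get O(register_amendment).
Premise 4 is O(¬reconcile_transcript → ¬register_amendment); contrapositively O(register_amendment → reconcile_transcript). Since O(register_amendment) holds, K gives O(reconcile_transcript).
Premises 1, 2, 9, 10 do not contribute to this derivation.
Hence reconcile_transcript is obligatory.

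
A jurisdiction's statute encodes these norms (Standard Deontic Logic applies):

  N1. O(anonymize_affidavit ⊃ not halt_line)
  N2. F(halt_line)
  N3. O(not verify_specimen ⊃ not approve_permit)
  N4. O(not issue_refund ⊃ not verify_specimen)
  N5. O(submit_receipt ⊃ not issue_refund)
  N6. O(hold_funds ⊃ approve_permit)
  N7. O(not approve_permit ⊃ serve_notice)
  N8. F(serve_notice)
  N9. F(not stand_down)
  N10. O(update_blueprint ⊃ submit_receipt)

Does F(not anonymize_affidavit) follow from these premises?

Premise 1 is O(anonymize_affidavit ⊃ not halt_line); even if O(not halt_line) held, inferring O(anonymize_affidavit) would be affirming the consequent — invalid.
No other premise forces O(anonymize_affidavit). An ideal world satisfying every premise can still have not anonymize_affidavit true, so F(not anonymize_affidavit) is not derivable.

No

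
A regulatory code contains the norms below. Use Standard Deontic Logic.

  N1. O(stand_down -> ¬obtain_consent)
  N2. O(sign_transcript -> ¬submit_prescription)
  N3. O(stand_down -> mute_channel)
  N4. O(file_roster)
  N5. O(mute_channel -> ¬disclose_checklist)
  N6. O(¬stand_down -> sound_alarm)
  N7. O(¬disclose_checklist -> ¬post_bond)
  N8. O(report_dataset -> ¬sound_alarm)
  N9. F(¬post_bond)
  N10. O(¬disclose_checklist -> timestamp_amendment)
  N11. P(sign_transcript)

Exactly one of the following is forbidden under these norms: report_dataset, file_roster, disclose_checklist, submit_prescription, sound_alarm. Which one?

Premise 9, F(¬post_bond), is equivalent to O(post_bond).
Premise 7, O(¬disclose_checklist -> ¬post_bond), contraposes to O(post_bond -> disclose_checklist); with O(post_bond) we get O(disclose_checklist).
Premise 5, O(mute_channel -> ¬disclose_checklist), contraposes to O(disclose_checklist -> ¬mute_channel); with O(disclose_checklist) we get O(¬mute_channel).
Premise 3 is O(stand_down -> mute_channel); contrapositively O(¬mute_channel -> ¬stand_down). Since O(¬mute_channel) holds, K gives O(¬stand_down).
Applying K to premise 6 (O(¬stand_down -> sound_alarm)) and O(¬stand_down) yields O(sound_alarm).
Premise 8 is O(report_dataset -> ¬sound_alarm); contrapositively O(sound_alarm -> ¬report_dataset). Since O(sound_alarm) holds, K gives O(¬report_dataset).
So O(¬report_dataset) holds, i.e. report_dataset is forbidden. None of the other listed options is forbidden under the premises.

report_dataset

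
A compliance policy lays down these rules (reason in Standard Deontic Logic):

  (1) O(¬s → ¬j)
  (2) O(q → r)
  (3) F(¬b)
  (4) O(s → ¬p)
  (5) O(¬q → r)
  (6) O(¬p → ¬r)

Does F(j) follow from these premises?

Yes

Premises 5 and 2 are O(¬q → r) and O(q → r); every ideal world satisfies ¬q or q, so in either case r holds — hence O(r).
Premise 6 is O(¬p → ¬r); contrapositively O(r → p). Since O(r) holds, K gives O(p).
The contrapositive of premise 4 (O(s → ¬p)) is O(p → ¬s), and O(p) is already established, so O(¬s).
Applying K to premise 1 (O(¬s → ¬j)) and O(¬s) yields O(¬j).
Premise 3 does not contribute to this derivation.
So O(¬j) holds, i.e. F(j). The claim follows.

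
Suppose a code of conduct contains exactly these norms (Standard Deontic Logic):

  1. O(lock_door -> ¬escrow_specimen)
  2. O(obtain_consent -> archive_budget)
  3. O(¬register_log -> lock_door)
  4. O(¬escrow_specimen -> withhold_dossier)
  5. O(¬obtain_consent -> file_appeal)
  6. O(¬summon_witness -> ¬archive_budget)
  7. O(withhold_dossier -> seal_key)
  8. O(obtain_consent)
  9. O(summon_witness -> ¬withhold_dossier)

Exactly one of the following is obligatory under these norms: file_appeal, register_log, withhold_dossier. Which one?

Premise 8 gives O(obtain_consent).
Premise 2 is O(obtain_consent -> archive_budget); since O(obtain_consent), deontic closure gives O(archive_budget).
The contrapositive of premise 6 (O(¬summon_witness -> ¬archive_budget)) is O(archive_budget -> summon_witness), and O(archive_budget) is already established, so O(summon_witness).
Premise 9 is O(summon_witness -> ¬withhold_dossier); since O(summon_witness), deontic closure gives O(¬withhold_dossier).
The contrapositive of premise 4 (O(¬escrow_specimen -> withhold_dossier)) is O(¬withhold_dossier -> escrow_specimen), and O(¬withhold_dossier) is already established, so O(escrow_specimen).
The contrapositive of premise 1 (O(lock_door -> ¬escrow_specimen)) is O(escrow_specimen -> ¬lock_door), and O(escrow_specimen) is already established, so O(¬lock_door).
Premise 3, O(¬register_log -> lock_door), contraposes to O(¬lock_door -> register_log); with O(¬lock_door) we get O(register_log).
So O(register_log) holds — register_log is obligatory. None of the other listed options is made obligatory by any chain of premises.

register_log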